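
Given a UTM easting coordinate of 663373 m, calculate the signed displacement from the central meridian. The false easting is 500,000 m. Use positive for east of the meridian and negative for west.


displacement = 663373 - 500000 = 163373 m

163373 m


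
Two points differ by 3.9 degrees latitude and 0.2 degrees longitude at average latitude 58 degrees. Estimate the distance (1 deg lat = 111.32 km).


dlat_km = 3.9 * 111.32 = 434.148
dlon_km = 0.2 * 111.32 * cos(58) ≈ 11.798
dist = sqrt(434.148^2 + 11.798^2) ≈ 434.3 km

434.3 km


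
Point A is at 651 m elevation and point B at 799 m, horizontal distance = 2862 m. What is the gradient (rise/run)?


gradient = (799 - 651) / 2862 = 148 / 2862 = 0.0517

0.0517


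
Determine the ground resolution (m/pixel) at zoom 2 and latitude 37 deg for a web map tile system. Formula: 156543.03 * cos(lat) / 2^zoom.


res = 156543.03 * cos(37) / 2^2 = 156543.03 * 0.79863551 / 4 = 31255.21 m/pixel

31255.21 m/pixel


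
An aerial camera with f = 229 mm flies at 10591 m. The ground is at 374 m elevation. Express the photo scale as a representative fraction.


scale = f / (H - h) = 229 mm / 10217 m = 229 / 10217000 = 1:44616

1:44616


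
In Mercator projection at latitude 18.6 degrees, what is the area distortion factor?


area_distortion = 1/cos^2(18.6) = 1.113

1.113


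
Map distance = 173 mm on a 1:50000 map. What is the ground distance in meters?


ground = 173 mm * 50000 / 1000 = 8650.0 m

8650.0 m


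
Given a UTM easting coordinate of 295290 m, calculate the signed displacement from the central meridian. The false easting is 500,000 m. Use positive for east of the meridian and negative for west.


displacement = 295290 - 500000 = -204710 m

-204710 m


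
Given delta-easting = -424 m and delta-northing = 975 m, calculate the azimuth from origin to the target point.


az = atan2(-424, 975) = -23.5 deg
adjusted to 0-360: 336.5 degrees

336.5 degrees


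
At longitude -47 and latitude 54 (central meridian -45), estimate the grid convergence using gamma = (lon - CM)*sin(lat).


gamma = (-47 - -45) * sin(54) = -2 * 0.809017 = -1.618 degrees

-1.618 degrees


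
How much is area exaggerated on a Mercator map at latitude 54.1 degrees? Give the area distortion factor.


area_distortion = 1/cos^2(54.1) = 2.908

2.908


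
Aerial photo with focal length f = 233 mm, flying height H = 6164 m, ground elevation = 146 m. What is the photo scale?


scale = f / (H - h) = 233 mm / 6018 m = 233 / 6018000 = 1:25828

1:25828


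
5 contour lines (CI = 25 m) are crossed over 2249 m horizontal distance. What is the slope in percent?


elevation change = 5 * 25 = 125 m
slope = 125 / 2249 * 100 = 5.6%

5.6%


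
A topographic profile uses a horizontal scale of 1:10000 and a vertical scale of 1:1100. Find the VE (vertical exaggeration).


VE = horizontal_scale / vertical_scale = 10000 / 1100 ≈ 9.1

9.1x


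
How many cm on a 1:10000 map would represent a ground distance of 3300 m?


map_cm = 3300 * 100 / 10000 = 33.0 cm

33.0 cm


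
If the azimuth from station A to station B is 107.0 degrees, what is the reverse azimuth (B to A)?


back azimuth = (107.0 + 180) mod 360 = 287.0 degrees

287.0 degrees


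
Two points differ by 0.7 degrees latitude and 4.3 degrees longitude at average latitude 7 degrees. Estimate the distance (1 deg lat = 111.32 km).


dlat_km = 0.7 * 111.32 = 77.924
dlon_km = 4.3 * 111.32 * cos(7) ≈ 475.108
dist = sqrt(77.924^2 + 475.108^2) ≈ 481.5 km

481.5 km


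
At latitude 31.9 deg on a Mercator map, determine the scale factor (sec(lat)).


SF = 1 / cos(31.9) = 1 / 0.848972 = 1.178

1.178


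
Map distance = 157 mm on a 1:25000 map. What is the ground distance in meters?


ground = 157 mm * 25000 / 1000 = 3925.0 m

3925.0 m


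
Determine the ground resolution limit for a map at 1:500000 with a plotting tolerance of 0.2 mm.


ground = 0.2 mm * 500000 / 1000 = 100.0 m

100.0 m


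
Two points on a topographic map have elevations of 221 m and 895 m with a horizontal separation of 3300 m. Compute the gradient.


gradient = (895 - 221) / 3300 = 674 / 3300 = 0.2042

0.2042


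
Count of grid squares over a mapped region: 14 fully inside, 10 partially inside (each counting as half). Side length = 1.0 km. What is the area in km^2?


effective squares = 14 + 10 * 0.5 = 19.0
area = 19.0 * 1.0 = 19.0 km^2

19.0 km^2


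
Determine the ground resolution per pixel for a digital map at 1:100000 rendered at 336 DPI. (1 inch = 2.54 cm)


pixel_cm = 2.54 / 336 ≈ 0.00756 cm
ground = pixel_cm * 100000 / 100 = 2.54 * 100000 / (336 * 100) = 254000 / 33600 ≈ 7.56 m

7.56 m


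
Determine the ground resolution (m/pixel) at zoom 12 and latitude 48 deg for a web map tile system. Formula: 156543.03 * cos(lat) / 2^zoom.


res = 156543.03 * cos(48) / 2^12 = 156543.03 * 0.66913061 / 4096 = 25.57 m/pixel

25.57 m/pixel


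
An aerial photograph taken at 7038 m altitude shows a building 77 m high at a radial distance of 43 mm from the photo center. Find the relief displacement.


d = h * r / H = 77 * 43 / 7038 = 0.47 mm

0.47 mm


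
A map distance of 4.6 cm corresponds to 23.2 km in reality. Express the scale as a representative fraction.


ground = 23.2 km = 2320000 cm; RF denominator = ground / map = 2320000 / 4.6 ≈ 504348; RF = 1:504348

1:504348


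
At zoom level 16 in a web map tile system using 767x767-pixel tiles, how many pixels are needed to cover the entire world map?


tiles per axis = 2^16 = 65536
total tiles = 65536^2 = 4294967296
pixels per axis = 65536 * 767 = 50266112
total pixels = 50266112^2 = 2526682015596544

2526682015596544 pixels


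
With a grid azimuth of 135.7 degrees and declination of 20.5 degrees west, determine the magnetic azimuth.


magnetic azimuth = grid azimuth - declination (east +ve)
mag_az = 135.7 - -20.5 = 156.2 degrees

156.2 degrees


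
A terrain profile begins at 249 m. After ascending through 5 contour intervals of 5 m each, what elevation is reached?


elevation = 249 + 5 * 5 = 274 m

274 m


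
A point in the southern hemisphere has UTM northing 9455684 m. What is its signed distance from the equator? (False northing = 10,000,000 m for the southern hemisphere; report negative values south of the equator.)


For southern: actual = 9455684 - 10000000 = -544316 m

-544316 m


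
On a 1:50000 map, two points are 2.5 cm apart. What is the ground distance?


ground = 2.5 cm * 50000 / 100 = 1250.0 m = 1.25 km

1.25 km


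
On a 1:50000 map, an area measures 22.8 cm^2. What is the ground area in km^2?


ground_area = 22.8 * (50000/100)^2 = 5700000.0 m^2 = 5.7 km^2

5.7 km^2


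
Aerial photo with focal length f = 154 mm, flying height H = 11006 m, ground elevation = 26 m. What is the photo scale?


scale = f / (H - h) = 154 mm / 10980 m = 154 / 10980000 = 1:71299

1:71299


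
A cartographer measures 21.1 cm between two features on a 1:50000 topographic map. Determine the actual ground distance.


ground = 21.1 cm * 50000 / 100 = 10550.0 m = 10.55 km

10.55 km


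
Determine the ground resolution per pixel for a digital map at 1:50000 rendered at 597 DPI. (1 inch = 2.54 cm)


pixel_cm = 2.54 / 597 ≈ 0.004255 cm
ground = pixel_cm * 50000 / 100 = 2.54 * 50000 / (597 * 100) = 127000 / 59700 ≈ 2.13 m

2.13 m


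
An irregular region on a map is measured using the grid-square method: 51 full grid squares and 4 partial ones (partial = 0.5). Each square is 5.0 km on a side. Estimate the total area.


effective squares = 51 + 4 * 0.5 = 53.0
area = 53.0 * 25.0 = 1325.0 km^2

1325.0 km^2


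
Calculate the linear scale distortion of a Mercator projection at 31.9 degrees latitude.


SF = 1 / cos(31.9) = 1 / 0.848972 = 1.178

1.178


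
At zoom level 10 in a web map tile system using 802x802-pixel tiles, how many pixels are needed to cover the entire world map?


tiles per axis = 2^10 = 1024
total tiles = 1024^2 = 1048576
pixels per axis = 1024 * 802 = 821248
total pixels = 821248^2 = 674448277504

674448277504 pixels


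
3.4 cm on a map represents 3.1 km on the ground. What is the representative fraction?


ground = 3.1 km = 310000 cm; RF denominator = ground / map = 310000 / 3.4 ≈ 91176; RF = 1:91176

1:91176


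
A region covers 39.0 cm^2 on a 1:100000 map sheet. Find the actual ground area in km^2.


ground_area = 39.0 * (100000/100)^2 = 39000000.0 m^2 = 39.0 km^2

39.0 km^2


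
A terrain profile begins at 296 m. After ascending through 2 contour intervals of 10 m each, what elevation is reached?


elevation = 296 + 2 * 10 = 316 m

316 m


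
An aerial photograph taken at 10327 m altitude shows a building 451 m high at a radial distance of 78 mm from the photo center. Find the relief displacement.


d = h * r / H = 451 * 78 / 10327 = 3.41 mm

3.41 mm


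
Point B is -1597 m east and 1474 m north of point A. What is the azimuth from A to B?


az = atan2(-1597, 1474) = -47.3 deg
adjusted to 0-360: 312.7 degrees

312.7 degrees


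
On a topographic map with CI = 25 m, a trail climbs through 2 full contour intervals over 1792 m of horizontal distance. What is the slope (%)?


elevation change = 2 * 25 = 50 m
slope = 50 / 1792 * 100 = 2.8%

2.8%


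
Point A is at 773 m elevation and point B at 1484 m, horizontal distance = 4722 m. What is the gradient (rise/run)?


gradient = (1484 - 773) / 4722 = 711 / 4722 = 0.1506

0.1506


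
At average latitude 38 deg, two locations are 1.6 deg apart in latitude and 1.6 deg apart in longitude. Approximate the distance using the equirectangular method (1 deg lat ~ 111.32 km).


dlat_km = 1.6 * 111.32 = 178.112
dlon_km = 1.6 * 111.32 * cos(38) ≈ 140.354
dist = sqrt(178.112^2 + 140.354^2) ≈ 226.8 km

226.8 km


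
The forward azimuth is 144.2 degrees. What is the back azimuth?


back azimuth = (144.2 + 180) mod 360 = 324.2 degrees

324.2 degrees


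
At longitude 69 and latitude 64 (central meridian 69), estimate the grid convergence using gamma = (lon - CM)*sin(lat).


gamma = (69 - 69) * sin(64) = 0 * 0.898794 = 0.0 degrees

0.0 degrees


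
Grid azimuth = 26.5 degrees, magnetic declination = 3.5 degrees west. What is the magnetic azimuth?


magnetic azimuth = grid azimuth - declination (east +ve)
mag_az = 26.5 - -3.5 = 30.0 degrees

30.0 degrees


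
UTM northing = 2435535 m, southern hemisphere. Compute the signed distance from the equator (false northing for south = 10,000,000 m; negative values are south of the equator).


For southern: actual = 2435535 - 10000000 = -7564465 m

-7564465 m


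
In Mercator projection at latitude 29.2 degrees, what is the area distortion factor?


area_distortion = 1/cos^2(29.2) = 1.312

1.312


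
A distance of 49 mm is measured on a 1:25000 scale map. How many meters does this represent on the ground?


ground = 49 mm * 25000 / 1000 = 1225.0 m

1225.0 m


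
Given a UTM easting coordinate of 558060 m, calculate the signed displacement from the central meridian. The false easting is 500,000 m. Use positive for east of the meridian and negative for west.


displacement = 558060 - 500000 = 58060 m

58060 m


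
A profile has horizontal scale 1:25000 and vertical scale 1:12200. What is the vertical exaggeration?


VE = horizontal_scale / vertical_scale = 25000 / 12200 ≈ 2.0

2.0x


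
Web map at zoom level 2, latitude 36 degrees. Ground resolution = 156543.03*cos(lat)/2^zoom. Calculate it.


res = 156543.03 * cos(36) / 2^2 = 156543.03 * 0.80901699 / 4 = 31661.49 m/pixel

31661.49 m/pixel


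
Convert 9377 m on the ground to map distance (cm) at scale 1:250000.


map_cm = 9377 * 100 / 250000 = 3.7508 cm ≈ 3.75 cm

3.75 cm


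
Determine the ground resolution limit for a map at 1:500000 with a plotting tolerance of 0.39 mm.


ground = 0.39 mm * 500000 / 1000 = 195.0 m

195.0 m


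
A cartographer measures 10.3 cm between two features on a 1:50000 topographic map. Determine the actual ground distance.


ground = 10.3 cm * 50000 / 100 = 5150.0 m = 5.15 km

5.15 km


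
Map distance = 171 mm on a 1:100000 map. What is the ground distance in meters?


ground = 171 mm * 100000 / 1000 = 17100.0 m

17100.0 m


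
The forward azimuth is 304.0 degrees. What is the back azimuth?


back azimuth = (304.0 + 180) mod 360 = 124.0 degrees

124.0 degrees


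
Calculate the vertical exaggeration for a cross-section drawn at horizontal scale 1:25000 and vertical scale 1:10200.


VE = horizontal_scale / vertical_scale = 25000 / 10200 ≈ 2.5

2.5x


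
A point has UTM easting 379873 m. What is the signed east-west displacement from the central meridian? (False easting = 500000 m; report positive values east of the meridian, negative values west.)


displacement = 379873 - 500000 = -120127 m

-120127 m


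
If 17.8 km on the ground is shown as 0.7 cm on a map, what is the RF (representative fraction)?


ground = 17.8 km = 1780000 cm; RF denominator = ground / map = 1780000 / 0.7 ≈ 2542857; RF = 1:2542857

1:2542857


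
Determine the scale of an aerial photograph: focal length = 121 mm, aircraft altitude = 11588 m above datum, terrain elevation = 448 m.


scale = f / (H - h) = 121 mm / 11140 m = 121 / 11140000 = 1:92066

1:92066


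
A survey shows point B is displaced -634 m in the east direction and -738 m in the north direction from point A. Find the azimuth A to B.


az = atan2(-634, -738) = -139.3 deg
adjusted to 0-360: 220.7 degrees

220.7 degrees


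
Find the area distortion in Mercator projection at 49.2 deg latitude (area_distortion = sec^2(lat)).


area_distortion = 1/cos^2(49.2) = 2.342

2.342


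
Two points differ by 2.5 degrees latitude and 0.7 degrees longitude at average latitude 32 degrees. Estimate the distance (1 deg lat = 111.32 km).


dlat_km = 2.5 * 111.32 = 278.3
dlon_km = 0.7 * 111.32 * cos(32) ≈ 66.083
dist = sqrt(278.3^2 + 66.083^2) ≈ 286.0 km

286.0 km


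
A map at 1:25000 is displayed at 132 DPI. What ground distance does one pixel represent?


pixel_cm = 2.54 / 132 ≈ 0.019242 cm
ground = pixel_cm * 25000 / 100 = 2.54 * 25000 / (132 * 100) = 63500 / 13200 ≈ 4.81 m

4.81 m


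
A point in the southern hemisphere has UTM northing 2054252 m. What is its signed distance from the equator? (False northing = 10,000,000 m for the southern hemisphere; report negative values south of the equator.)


For southern: actual = 2054252 - 10000000 = -7945748 m

-7945748 m


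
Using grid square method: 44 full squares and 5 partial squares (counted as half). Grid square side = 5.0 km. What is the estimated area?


effective squares = 44 + 5 * 0.5 = 46.5
area = 46.5 * 25.0 = 1162.5 km^2

1162.5 km^2


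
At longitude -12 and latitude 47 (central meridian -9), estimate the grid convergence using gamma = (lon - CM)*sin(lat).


gamma = (-12 - -9) * sin(47) = -3 * 0.731354 = -2.194 degrees

-2.194 degrees


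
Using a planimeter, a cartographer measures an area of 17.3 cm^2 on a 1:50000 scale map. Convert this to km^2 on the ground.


ground_area = 17.3 * (50000/100)^2 = 4325000.0 m^2 = 4.325 km^2

4.325 km^2


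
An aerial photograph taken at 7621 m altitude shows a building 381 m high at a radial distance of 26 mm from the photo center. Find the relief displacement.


d = h * r / H = 381 * 26 / 7621 = 1.3 mm

1.3 mm


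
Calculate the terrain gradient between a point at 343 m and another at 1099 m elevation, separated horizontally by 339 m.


gradient = (1099 - 343) / 339 = 756 / 339 = 2.2301

2.2301


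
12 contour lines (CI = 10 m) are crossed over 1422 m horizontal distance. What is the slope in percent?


elevation change = 12 * 10 = 120 m
slope = 120 / 1422 * 100 = 8.4%

8.4%


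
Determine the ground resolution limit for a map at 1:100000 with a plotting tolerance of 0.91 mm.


ground = 0.91 mm * 100000 / 1000 = 91.0 m

91.0 m


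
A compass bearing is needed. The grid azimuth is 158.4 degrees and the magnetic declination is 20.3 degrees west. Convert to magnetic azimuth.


magnetic azimuth = grid azimuth - declination (east +ve)
mag_az = 158.4 - -20.3 = 178.7 degrees

178.7 degrees


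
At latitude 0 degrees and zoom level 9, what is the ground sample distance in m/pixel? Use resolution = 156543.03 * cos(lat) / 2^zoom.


res = 156543.03 * cos(0) / 2^9 = 156543.03 * 1.0 / 512 = 305.75 m/pixel

305.75 m/pixel


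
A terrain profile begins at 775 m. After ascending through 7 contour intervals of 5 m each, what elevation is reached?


elevation = 775 + 7 * 5 = 810 m

810 m


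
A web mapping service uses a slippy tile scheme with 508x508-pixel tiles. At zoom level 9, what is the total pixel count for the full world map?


tiles per axis = 2^9 = 512
total tiles = 512^2 = 262144
pixels per axis = 512 * 508 = 260096
total pixels = 260096^2 = 67649929216

67649929216 pixels


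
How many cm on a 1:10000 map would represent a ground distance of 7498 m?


map_cm = 7498 * 100 / 10000 = 74.98 cm

74.98 cm


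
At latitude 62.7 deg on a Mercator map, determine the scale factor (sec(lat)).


SF = 1 / cos(62.7) = 1 / 0.45865 = 2.18

2.18


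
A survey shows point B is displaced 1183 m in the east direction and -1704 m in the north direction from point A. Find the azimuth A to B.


az = atan2(1183, -1704) = 145.2 deg
adjusted to 0-360: 145.2 degrees

145.2 degrees


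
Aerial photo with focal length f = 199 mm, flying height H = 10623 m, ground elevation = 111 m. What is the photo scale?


scale = f / (H - h) = 199 mm / 10512 m = 199 / 10512000 = 1:52824

1:52824


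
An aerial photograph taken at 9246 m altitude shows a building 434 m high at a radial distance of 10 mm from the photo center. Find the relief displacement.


d = h * r / H = 434 * 10 / 9246 = 0.47 mm

0.47 mm


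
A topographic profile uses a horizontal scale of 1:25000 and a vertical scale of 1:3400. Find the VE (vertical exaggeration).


VE = horizontal_scale / vertical_scale = 25000 / 3400 ≈ 7.4

7.4x


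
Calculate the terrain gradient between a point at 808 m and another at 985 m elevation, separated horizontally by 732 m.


gradient = (985 - 808) / 732 = 177 / 732 = 0.2418

0.2418


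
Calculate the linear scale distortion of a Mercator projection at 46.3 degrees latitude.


SF = 1 / cos(46.3) = 1 / 0.690882 = 1.447

1.447


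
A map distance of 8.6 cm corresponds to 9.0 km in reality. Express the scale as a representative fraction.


ground = 9.0 km = 900000 cm; RF denominator = ground / map = 900000 / 8.6 ≈ 104651; RF = 1:104651

1:104651


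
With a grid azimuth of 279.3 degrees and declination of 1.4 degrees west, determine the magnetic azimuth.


magnetic azimuth = grid azimuth - declination (east +ve)
mag_az = 279.3 - -1.4 = 280.7 degrees

280.7 degrees


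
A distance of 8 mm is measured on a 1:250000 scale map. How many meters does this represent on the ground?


ground = 8 mm * 250000 / 1000 = 2000.0 m

2000.0 m


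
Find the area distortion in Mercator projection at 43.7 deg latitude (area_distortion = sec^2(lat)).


area_distortion = 1/cos^2(43.7) = 1.913

1.913


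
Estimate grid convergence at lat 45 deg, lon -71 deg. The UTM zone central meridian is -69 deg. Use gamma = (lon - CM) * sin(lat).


gamma = (-71 - -69) * sin(45) = -2 * 0.707107 = -1.414 degrees

-1.414 degrees


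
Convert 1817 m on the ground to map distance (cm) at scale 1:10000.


map_cm = 1817 * 100 / 10000 = 18.17 cm

18.17 cm


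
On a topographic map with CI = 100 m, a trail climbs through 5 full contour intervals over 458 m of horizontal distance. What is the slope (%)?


elevation change = 5 * 100 = 500 m
slope = 500 / 458 * 100 = 109.2%

109.2%


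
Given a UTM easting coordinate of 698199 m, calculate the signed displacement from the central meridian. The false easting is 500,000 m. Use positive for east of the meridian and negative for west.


displacement = 698199 - 500000 = 198199 m

198199 m


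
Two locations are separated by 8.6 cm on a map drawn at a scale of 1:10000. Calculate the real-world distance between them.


ground = 8.6 cm * 10000 / 100 = 860.0 m

860.0 m


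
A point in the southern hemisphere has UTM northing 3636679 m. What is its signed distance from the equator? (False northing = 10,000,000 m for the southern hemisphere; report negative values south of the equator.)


For southern: actual = 3636679 - 10000000 = -6363321 m

-6363321 m


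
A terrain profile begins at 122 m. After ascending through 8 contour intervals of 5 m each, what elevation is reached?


elevation = 122 + 8 * 5 = 162 m

162 m


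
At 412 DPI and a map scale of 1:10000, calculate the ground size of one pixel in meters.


pixel_cm = 2.54 / 412 ≈ 0.006165 cm
ground = pixel_cm * 10000 / 100 = 2.54 * 10000 / (412 * 100) = 25400 / 41200 ≈ 0.62 m

0.62 m


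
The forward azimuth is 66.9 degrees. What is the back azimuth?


back azimuth = (66.9 + 180) mod 360 = 246.9 degrees

246.9 degrees


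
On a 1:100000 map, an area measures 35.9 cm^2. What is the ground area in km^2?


ground_area = 35.9 * (100000/100)^2 = 35900000.0 m^2 = 35.9 km^2

35.9 km^2


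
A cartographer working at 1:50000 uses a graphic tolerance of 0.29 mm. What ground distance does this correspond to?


ground = 0.29 mm * 50000 / 1000 = 14.5 m

14.5 m


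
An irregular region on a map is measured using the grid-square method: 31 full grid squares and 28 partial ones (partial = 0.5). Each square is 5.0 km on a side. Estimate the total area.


effective squares = 31 + 28 * 0.5 = 45.0
area = 45.0 * 25.0 = 1125.0 km^2

1125.0 km^2


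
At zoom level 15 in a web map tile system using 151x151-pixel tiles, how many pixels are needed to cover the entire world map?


tiles per axis = 2^15 = 32768
total tiles = 32768^2 = 1073741824
pixels per axis = 32768 * 151 = 4947968
total pixels = 4947968^2 = 24482387329024

24482387329024 pixels


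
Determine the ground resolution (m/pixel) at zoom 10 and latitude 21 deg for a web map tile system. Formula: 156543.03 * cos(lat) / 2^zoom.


res = 156543.03 * cos(21) / 2^10 = 156543.03 * 0.93358043 / 1024 = 142.72 m/pixel

142.72 m/pixel


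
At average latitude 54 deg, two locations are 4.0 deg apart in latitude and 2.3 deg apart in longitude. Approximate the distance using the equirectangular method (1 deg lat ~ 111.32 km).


dlat_km = 4.0 * 111.32 = 445.28
dlon_km = 2.3 * 111.32 * cos(54) ≈ 150.494
dist = sqrt(445.28^2 + 150.494^2) ≈ 470.0 km

470.0 km


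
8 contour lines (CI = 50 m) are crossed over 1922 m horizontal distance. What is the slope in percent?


elevation change = 8 * 50 = 400 m
slope = 400 / 1922 * 100 = 20.8%

20.8%


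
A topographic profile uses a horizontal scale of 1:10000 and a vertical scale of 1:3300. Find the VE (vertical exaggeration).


VE = horizontal_scale / vertical_scale = 10000 / 3300 ≈ 3.0

3.0x


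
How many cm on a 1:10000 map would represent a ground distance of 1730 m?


map_cm = 1730 * 100 / 10000 = 17.3 cm

17.3 cm


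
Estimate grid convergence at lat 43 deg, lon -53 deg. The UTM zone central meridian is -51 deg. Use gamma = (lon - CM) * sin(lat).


gamma = (-53 - -51) * sin(43) = -2 * 0.681998 = -1.364 degrees

-1.364 degrees


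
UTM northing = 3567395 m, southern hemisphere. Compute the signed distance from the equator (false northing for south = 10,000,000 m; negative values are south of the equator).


For southern: actual = 3567395 - 10000000 = -6432605 m

-6432605 m


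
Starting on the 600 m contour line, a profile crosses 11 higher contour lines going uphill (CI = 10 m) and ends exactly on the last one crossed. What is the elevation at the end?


elevation = 600 + 11 * 10 = 710 m

710 m


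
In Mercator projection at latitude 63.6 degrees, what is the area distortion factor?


area_distortion = 1/cos^2(63.6) = 5.058

5.058


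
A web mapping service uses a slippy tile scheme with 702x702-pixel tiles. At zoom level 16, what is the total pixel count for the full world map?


tiles per axis = 2^16 = 65536
total tiles = 65536^2 = 4294967296
pixels per axis = 65536 * 702 = 46006272
total pixels = 46006272^2 = 2116577063337984

2116577063337984 pixels


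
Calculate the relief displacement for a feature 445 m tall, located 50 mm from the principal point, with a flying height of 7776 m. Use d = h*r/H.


d = h * r / H = 445 * 50 / 7776 = 2.86 mm

2.86 mm


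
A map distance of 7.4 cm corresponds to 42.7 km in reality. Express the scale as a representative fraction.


ground = 42.7 km = 4270000 cm; RF denominator = ground / map = 4270000 / 7.4 ≈ 577027; RF = 1:577027

1:577027


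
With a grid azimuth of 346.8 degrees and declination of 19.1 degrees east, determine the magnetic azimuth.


magnetic azimuth = grid azimuth - declination (east +ve)
mag_az = 346.8 - 19.1 = 327.7 degrees

327.7 degrees


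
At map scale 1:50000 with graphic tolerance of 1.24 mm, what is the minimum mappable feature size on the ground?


ground = 1.24 mm * 50000 / 1000 = 62.0 m

62.0 m


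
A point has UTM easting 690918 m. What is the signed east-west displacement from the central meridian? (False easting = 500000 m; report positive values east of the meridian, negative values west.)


displacement = 690918 - 500000 = 190918 m

190918 m


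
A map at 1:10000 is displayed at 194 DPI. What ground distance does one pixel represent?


pixel_cm = 2.54 / 194 ≈ 0.013093 cm
ground = pixel_cm * 10000 / 100 = 2.54 * 10000 / (194 * 100) = 25400 / 19400 ≈ 1.31 m

1.31 m


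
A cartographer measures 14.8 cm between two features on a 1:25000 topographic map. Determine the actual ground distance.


ground = 14.8 cm * 25000 / 100 = 3700.0 m = 3.7 km

3.7 km


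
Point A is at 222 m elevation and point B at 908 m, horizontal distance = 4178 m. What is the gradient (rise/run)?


gradient = (908 - 222) / 4178 = 686 / 4178 = 0.1642

0.1642


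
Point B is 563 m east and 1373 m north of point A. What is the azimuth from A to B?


az = atan2(563, 1373) = 22.3 deg
adjusted to 0-360: 22.3 degrees

22.3 degrees


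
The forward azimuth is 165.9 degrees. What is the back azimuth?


back azimuth = (165.9 + 180) mod 360 = 345.9 degrees

345.9 degrees


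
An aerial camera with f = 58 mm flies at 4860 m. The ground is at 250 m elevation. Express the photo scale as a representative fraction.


scale = f / (H - h) = 58 mm / 4610 m = 58 / 4610000 = 1:79483

1:79483


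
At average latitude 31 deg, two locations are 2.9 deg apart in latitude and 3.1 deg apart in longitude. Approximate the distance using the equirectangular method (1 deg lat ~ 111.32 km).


dlat_km = 2.9 * 111.32 = 322.828
dlon_km = 3.1 * 111.32 * cos(31) ≈ 295.802
dist = sqrt(322.828^2 + 295.802^2) ≈ 437.9 km

437.9 km


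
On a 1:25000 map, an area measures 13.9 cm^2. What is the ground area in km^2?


ground_area = 13.9 * (25000/100)^2 = 868750.0 m^2 = 0.86875 km^2 ≈ 0.869 km^2

0.869 km^2


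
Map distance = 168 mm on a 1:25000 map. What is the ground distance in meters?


ground = 168 mm * 25000 / 1000 = 4200.0 m

4200.0 m


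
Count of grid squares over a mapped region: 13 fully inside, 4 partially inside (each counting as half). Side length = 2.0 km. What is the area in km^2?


effective squares = 13 + 4 * 0.5 = 15.0
area = 15.0 * 4.0 = 60.0 km^2

60.0 km^2


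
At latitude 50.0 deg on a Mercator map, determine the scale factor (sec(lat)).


SF = 1 / cos(50.0) = 1 / 0.642788 = 1.556

1.556


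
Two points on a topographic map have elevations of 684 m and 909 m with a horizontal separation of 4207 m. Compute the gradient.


gradient = (909 - 684) / 4207 = 225 / 4207 = 0.0535

0.0535


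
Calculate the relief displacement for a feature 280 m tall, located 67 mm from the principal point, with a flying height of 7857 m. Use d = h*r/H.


d = h * r / H = 280 * 67 / 7857 = 2.39 mm

2.39 mm


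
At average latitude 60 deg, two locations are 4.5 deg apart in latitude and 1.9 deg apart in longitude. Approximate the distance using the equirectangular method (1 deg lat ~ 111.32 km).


dlat_km = 4.5 * 111.32 = 500.94
dlon_km = 1.9 * 111.32 * cos(60) ≈ 105.754
dist = sqrt(500.94^2 + 105.754^2) ≈ 512.0 km

512.0 km


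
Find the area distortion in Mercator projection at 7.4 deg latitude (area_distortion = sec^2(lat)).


area_distortion = 1/cos^2(7.4) = 1.017

1.017


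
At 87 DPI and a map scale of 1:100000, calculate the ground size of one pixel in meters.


pixel_cm = 2.54 / 87 ≈ 0.029195 cm
ground = pixel_cm * 100000 / 100 = 2.54 * 100000 / (87 * 100) = 254000 / 8700 ≈ 29.2 m

29.2 m


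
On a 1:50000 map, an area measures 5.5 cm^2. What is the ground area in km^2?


ground_area = 5.5 * (50000/100)^2 = 1375000.0 m^2 = 1.375 km^2

1.375 km^2


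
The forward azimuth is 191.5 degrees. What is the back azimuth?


back azimuth = (191.5 + 180) mod 360 = 11.5 degrees

11.5 degrees


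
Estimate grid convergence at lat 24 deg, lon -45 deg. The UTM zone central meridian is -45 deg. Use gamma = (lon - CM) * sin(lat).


gamma = (-45 - -45) * sin(24) = 0 * 0.406737 = 0.0 degrees

0.0 degrees


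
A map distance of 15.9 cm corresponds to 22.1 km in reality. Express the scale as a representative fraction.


ground = 22.1 km = 2210000 cm; RF denominator = ground / map = 2210000 / 15.9 ≈ 138994; RF = 1:138994

1:138994


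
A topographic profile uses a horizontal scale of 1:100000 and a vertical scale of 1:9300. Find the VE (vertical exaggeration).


VE = horizontal_scale / vertical_scale = 100000 / 9300 ≈ 10.8

10.8x


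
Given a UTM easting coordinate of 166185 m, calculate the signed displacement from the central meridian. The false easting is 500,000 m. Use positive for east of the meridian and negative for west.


displacement = 166185 - 500000 = -333815 m

-333815 m


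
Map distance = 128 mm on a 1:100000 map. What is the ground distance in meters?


ground = 128 mm * 100000 / 1000 = 12800.0 m

12800.0 m


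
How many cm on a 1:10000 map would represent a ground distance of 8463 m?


map_cm = 8463 * 100 / 10000 = 84.63 cm

84.63 cm


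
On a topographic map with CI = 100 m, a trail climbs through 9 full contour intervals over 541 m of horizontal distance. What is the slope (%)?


elevation change = 9 * 100 = 900 m
slope = 900 / 541 * 100 = 166.4%

166.4%


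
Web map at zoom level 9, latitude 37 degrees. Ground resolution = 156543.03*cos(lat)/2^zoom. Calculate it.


res = 156543.03 * cos(37) / 2^9 = 156543.03 * 0.79863551 / 512 = 244.18 m/pixel

244.18 m/pixel


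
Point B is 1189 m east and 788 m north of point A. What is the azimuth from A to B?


az = atan2(1189, 788) = 56.5 deg
adjusted to 0-360: 56.5 degrees

56.5 degrees


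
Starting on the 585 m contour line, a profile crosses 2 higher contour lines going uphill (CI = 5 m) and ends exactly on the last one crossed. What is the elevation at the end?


elevation = 585 + 2 * 5 = 595 m

595 m


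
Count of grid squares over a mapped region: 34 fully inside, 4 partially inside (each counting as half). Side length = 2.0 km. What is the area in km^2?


effective squares = 34 + 4 * 0.5 = 36.0
area = 36.0 * 4.0 = 144.0 km^2

144.0 km^2


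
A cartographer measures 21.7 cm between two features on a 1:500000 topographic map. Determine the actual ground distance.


ground = 21.7 cm * 500000 / 100 = 108500.0 m = 108.5 km

108.5 km


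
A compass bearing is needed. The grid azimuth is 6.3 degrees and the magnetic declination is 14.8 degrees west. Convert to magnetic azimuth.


magnetic azimuth = grid azimuth - declination (east +ve)
mag_az = 6.3 - -14.8 = 21.1 degrees

21.1 degrees


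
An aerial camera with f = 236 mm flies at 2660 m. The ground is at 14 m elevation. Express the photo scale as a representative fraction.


scale = f / (H - h) = 236 mm / 2646 m = 236 / 2646000 = 1:11212

1:11212


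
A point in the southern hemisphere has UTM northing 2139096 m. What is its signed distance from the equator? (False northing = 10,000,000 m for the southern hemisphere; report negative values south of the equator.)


For southern: actual = 2139096 - 10000000 = -7860904 m

-7860904 m


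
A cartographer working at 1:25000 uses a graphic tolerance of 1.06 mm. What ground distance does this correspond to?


ground = 1.06 mm * 25000 / 1000 = 26.5 m

26.5 m


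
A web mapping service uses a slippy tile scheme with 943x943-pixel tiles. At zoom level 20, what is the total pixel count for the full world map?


tiles per axis = 2^20 = 1048576
total tiles = 1048576^2 = 1099511627776
pixels per axis = 1048576 * 943 = 988807168
total pixels = 988807168^2 = 977739615488180224

977739615488180224 pixels


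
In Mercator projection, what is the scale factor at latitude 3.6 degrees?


SF = 1 / cos(3.6) = 1 / 0.998027 = 1.002

1.002


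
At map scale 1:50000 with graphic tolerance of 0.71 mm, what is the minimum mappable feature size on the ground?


ground = 0.71 mm * 50000 / 1000 = 35.5 m

35.5 m


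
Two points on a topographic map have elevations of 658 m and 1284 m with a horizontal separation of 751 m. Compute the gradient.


gradient = (1284 - 658) / 751 = 626 / 751 = 0.8336

0.8336


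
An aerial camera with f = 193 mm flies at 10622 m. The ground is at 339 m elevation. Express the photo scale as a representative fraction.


scale = f / (H - h) = 193 mm / 10283 m = 193 / 10283000 = 1:53280

1:53280


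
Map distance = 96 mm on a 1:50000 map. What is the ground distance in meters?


ground = 96 mm * 50000 / 1000 = 4800.0 m

4800.0 m


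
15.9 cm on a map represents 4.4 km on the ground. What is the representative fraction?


ground = 4.4 km = 440000 cm; RF denominator = ground / map = 440000 / 15.9 ≈ 27673; RF = 1:27673

1:27673


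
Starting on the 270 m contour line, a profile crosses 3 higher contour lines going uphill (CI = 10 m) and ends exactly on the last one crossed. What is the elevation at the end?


elevation = 270 + 3 * 10 = 300 m

300 m


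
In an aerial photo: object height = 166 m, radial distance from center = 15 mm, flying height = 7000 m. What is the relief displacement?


d = h * r / H = 166 * 15 / 7000 = 0.36 mm

0.36 mm


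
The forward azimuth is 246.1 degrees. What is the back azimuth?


back azimuth = (246.1 + 180) mod 360 = 66.1 degrees

66.1 degrees


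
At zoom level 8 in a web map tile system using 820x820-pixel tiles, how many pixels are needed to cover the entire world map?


tiles per axis = 2^8 = 256
total tiles = 256^2 = 65536
pixels per axis = 256 * 820 = 209920
total pixels = 209920^2 = 44066406400

44066406400 pixels


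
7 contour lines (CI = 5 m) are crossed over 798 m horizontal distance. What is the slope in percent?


elevation change = 7 * 5 = 35 m
slope = 35 / 798 * 100 = 4.4%

4.4%


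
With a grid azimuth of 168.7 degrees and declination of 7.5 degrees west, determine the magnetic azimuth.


magnetic azimuth = grid azimuth - declination (east +ve)
mag_az = 168.7 - -7.5 = 176.2 degrees

176.2 degrees


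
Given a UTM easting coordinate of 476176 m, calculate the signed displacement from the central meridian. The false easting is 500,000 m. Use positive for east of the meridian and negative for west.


displacement = 476176 - 500000 = -23824 m

-23824 m


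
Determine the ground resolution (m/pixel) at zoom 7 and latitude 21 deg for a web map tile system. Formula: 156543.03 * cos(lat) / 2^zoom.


res = 156543.03 * cos(21) / 2^7 = 156543.03 * 0.93358043 / 128 = 1141.76 m/pixel

1141.76 m/pixel


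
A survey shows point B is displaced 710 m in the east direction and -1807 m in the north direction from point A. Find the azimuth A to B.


az = atan2(710, -1807) = 158.5 deg
adjusted to 0-360: 158.5 degrees

158.5 degrees


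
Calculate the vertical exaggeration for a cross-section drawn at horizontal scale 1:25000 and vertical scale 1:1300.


VE = horizontal_scale / vertical_scale = 25000 / 1300 ≈ 19.2

19.2x


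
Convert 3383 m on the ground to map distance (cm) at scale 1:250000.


map_cm = 3383 * 100 / 250000 = 1.3532 cm ≈ 1.35 cm

1.35 cm


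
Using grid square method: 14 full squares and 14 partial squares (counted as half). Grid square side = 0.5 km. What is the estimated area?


effective squares = 14 + 14 * 0.5 = 21.0
area = 21.0 * 0.25 = 5.25 km^2

5.25 km^2


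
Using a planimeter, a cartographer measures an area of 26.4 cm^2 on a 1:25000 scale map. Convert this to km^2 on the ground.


ground_area = 26.4 * (25000/100)^2 = 1650000.0 m^2 = 1.65 km^2

1.65 km^2


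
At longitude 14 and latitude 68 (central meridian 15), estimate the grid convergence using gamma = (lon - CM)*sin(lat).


gamma = (14 - 15) * sin(68) = -1 * 0.927184 = -0.927 degrees

-0.927 degrees


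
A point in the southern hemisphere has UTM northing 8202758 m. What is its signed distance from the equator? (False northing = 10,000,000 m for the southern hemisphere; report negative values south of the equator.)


For southern: actual = 8202758 - 10000000 = -1797242 m

-1797242 m


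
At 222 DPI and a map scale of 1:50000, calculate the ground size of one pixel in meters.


pixel_cm = 2.54 / 222 ≈ 0.011441 cm
ground = pixel_cm * 50000 / 100 = 2.54 * 50000 / (222 * 100) = 127000 / 22200 ≈ 5.72 m

5.72 m


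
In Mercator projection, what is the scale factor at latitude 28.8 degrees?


SF = 1 / cos(28.8) = 1 / 0.876307 = 1.141

1.141


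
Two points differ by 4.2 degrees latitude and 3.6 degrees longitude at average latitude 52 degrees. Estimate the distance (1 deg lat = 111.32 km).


dlat_km = 4.2 * 111.32 = 467.544
dlon_km = 3.6 * 111.32 * cos(52) ≈ 246.728
dist = sqrt(467.544^2 + 246.728^2) ≈ 528.7 km

528.7 km


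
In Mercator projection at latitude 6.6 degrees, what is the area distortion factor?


area_distortion = 1/cos^2(6.6) = 1.013

1.013


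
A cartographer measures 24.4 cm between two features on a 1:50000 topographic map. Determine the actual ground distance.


ground = 24.4 cm * 50000 / 100 = 12200.0 m = 12.2 km

12.2 km


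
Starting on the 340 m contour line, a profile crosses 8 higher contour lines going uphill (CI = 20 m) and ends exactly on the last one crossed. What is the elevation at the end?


elevation = 340 + 8 * 20 = 500 m

500 m


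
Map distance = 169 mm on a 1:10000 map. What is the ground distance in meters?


ground = 169 mm * 10000 / 1000 = 1690.0 m

1690.0 m


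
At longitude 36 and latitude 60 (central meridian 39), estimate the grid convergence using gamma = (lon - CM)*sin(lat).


gamma = (36 - 39) * sin(60) = -3 * 0.866025 = -2.598 degrees

-2.598 degrees


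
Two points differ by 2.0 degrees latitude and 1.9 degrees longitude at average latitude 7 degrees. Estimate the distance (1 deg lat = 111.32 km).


dlat_km = 2.0 * 111.32 = 222.64
dlon_km = 1.9 * 111.32 * cos(7) ≈ 209.931
dist = sqrt(222.64^2 + 209.931^2) ≈ 306.0 km

306.0 km


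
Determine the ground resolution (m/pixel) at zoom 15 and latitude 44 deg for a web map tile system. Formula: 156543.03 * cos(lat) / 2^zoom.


res = 156543.03 * cos(44) / 2^15 = 156543.03 * 0.7193398 / 32768 = 3.44 m/pixel

3.44 m/pixel


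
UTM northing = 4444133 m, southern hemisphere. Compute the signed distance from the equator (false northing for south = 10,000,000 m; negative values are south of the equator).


For southern: actual = 4444133 - 10000000 = -5555867 m

-5555867 m
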